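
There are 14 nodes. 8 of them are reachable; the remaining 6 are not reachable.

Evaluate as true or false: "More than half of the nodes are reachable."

'More than half of the nodes are reachable' holds iff |A ∩ B| > |A ∖ B|.
|A| = 14, |A ∩ B| = 8, |A ∖ B| = 6.
8 > 6, so the statement is true.

True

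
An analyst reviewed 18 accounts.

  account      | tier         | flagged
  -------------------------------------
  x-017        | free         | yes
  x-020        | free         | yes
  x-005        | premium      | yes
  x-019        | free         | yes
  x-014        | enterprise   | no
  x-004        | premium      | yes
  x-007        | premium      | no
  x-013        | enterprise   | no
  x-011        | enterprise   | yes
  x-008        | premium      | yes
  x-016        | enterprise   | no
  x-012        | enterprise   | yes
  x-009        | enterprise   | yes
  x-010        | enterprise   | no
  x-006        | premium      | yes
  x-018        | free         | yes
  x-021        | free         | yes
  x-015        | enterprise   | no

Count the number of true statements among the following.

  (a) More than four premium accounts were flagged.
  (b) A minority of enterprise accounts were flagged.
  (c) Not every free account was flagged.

(a) premium: |A| = 5, |A ∩ B| = 4; needs |A ∩ B| > 4 — false.
(b) enterprise: |A| = 8, |A ∩ B| = 3; needs |A ∩ B| < |A ∖ B| — true.
(c) free: |A| = 5, |A ∩ B| = 5; needs A ⊄ B (|A ∖ B| ≥ 1) — false.

1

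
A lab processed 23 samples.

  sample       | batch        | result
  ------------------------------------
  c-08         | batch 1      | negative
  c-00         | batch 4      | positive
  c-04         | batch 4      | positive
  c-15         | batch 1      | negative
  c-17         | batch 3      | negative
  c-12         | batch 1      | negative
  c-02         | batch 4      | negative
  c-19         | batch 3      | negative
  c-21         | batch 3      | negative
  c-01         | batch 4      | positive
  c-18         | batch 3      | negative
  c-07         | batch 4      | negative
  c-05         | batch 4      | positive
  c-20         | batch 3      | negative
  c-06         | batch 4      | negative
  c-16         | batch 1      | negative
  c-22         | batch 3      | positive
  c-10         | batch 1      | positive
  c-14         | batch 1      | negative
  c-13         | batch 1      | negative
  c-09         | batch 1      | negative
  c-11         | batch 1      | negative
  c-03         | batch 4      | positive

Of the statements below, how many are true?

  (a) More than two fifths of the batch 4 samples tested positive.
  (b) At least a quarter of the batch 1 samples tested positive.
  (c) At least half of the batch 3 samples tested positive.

(a) batch 4: |A| = 8, |A ∩ B| = 5; needs |A ∩ B| / |A| > 2/5 — true.
(b) batch 1: |A| = 9, |A ∩ B| = 1; needs |A ∩ B| / |A| ≥ 1/4 — false.
(c) batch 3: |A| = 6, |A ∩ B| = 1; needs |A ∩ B| ≥ |A ∖ B| — false.

1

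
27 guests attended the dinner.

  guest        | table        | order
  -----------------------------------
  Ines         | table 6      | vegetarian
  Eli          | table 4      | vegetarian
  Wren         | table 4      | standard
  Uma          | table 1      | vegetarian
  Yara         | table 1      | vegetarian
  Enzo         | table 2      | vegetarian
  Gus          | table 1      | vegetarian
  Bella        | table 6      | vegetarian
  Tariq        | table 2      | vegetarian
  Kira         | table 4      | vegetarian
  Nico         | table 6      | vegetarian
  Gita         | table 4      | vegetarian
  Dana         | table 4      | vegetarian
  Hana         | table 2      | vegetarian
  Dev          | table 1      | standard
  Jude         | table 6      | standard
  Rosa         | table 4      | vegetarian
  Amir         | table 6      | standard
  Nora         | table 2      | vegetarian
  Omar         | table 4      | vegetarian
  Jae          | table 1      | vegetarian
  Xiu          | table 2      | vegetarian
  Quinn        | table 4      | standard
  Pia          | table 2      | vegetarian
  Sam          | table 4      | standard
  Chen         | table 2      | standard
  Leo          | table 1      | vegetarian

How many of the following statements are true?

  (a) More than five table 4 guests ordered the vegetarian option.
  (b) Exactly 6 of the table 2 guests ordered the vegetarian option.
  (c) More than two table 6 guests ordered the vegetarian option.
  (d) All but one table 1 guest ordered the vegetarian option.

4

(a) table 4: |A| = 9, |A ∩ B| = 6; needs |A ∩ B| > 5 — true.
(b) table 2: |A| = 7, |A ∩ B| = 6; needs |A ∩ B| = 6 — true.
(c) table 6: |A| = 5, |A ∩ B| = 3; needs |A ∩ B| > 2 — true.
(d) table 1: |A| = 6, |A ∩ B| = 5; needs |A ∖ B| = 1 — true.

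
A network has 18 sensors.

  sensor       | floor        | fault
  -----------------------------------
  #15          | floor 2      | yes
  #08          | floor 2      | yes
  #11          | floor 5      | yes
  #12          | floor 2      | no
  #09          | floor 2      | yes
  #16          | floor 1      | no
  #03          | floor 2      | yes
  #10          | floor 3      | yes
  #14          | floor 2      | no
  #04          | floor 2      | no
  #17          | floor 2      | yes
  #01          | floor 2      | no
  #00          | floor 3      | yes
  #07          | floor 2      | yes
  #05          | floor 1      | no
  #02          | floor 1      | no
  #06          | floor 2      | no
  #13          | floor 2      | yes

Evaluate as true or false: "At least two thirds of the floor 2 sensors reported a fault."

False

Truth condition: |A ∩ B| / |A| ≥ 2/3.
A (the restrictor) = {#15, #08, #12, #09, #03, #14, #04, #17, #01, #07, #06, #13}, |A| = 12.
A ∩ B = {#15, #08, #09, #03, #17, #07, #13}, so |A ∩ B| = 7.
A ∖ B = {#12, #14, #04, #01, #06}, so |A ∖ B| = 5.
|A ∩ B|/|A| = 7/12, so the statement is false.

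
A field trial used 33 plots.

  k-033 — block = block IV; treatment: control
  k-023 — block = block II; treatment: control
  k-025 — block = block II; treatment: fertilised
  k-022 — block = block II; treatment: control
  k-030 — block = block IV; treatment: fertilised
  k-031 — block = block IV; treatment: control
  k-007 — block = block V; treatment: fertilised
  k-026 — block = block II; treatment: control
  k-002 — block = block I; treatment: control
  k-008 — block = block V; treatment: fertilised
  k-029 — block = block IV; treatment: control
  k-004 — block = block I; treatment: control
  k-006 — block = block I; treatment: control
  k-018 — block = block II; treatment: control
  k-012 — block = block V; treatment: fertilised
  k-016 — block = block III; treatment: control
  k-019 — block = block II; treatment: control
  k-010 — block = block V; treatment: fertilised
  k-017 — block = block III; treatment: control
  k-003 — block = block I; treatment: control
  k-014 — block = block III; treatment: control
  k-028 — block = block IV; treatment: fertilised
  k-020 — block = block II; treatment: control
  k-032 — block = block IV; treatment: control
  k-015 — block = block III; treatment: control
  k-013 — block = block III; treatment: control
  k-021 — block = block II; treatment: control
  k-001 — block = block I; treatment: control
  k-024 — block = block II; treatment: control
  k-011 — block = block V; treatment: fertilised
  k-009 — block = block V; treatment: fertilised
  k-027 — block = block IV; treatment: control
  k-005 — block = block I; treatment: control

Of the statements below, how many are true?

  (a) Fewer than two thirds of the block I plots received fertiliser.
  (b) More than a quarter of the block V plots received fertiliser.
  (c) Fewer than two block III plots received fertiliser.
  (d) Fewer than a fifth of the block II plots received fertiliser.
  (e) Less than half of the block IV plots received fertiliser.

5

(a) block I: |A| = 6, |A ∩ B| = 0; needs |A ∩ B| / |A| < 2/3 — true.
(b) block V: |A| = 6, |A ∩ B| = 6; needs |A ∩ B| / |A| > 1/4 — true.
(c) block III: |A| = 5, |A ∩ B| = 0; needs |A ∩ B| < 2 — true.
(d) block II: |A| = 9, |A ∩ B| = 1; needs |A ∩ B| / |A| < 1/5 — true.
(e) block IV: |A| = 7, |A ∩ B| = 2; needs |A ∩ B| < |A ∖ B| — true.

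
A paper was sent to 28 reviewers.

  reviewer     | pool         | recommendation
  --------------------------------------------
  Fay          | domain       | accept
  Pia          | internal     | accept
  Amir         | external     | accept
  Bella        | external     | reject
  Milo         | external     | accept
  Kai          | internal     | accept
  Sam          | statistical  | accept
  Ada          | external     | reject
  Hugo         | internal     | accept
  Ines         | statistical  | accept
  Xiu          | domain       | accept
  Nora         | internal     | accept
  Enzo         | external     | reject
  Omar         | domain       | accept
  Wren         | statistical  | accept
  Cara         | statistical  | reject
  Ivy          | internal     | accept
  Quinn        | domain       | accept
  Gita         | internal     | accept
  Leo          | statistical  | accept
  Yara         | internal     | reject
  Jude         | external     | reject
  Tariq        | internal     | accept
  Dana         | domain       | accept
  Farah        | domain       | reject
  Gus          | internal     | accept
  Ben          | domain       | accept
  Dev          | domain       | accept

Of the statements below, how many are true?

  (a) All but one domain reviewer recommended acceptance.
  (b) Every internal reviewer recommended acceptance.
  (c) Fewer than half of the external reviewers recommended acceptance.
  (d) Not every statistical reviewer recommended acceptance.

3

(a) domain: |A| = 8, |A ∩ B| = 7; needs |A ∖ B| = 1 — true.
(b) internal: |A| = 9, |A ∩ B| = 8; needs A ⊆ B, i.e. every element of A is in B (|A ∖ B| = 0) — false.
(c) external: |A| = 6, |A ∩ B| = 2; needs |A ∩ B| < |A ∖ B| — true.
(d) statistical: |A| = 5, |A ∩ B| = 4; needs A ⊄ B (|A ∖ B| ≥ 1) — true.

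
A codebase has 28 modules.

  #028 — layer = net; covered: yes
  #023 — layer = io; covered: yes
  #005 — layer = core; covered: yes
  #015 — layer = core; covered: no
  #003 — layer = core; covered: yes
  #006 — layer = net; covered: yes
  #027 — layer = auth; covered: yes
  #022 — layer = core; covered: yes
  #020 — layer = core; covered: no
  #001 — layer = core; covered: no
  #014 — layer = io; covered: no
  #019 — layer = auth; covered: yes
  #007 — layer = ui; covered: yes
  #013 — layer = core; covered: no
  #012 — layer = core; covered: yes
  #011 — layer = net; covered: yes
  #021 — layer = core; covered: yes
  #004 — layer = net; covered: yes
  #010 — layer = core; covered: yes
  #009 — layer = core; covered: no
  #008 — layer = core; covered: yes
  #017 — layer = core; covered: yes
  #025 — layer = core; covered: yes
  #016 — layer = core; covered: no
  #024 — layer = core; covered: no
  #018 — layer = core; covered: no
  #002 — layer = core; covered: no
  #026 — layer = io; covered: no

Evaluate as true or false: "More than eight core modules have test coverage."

True

Truth condition: |A ∩ B| > 8.
|A| = 18, |A ∩ B| = 9, |A ∖ B| = 9.
|A ∩ B| = 9, so the statement is true.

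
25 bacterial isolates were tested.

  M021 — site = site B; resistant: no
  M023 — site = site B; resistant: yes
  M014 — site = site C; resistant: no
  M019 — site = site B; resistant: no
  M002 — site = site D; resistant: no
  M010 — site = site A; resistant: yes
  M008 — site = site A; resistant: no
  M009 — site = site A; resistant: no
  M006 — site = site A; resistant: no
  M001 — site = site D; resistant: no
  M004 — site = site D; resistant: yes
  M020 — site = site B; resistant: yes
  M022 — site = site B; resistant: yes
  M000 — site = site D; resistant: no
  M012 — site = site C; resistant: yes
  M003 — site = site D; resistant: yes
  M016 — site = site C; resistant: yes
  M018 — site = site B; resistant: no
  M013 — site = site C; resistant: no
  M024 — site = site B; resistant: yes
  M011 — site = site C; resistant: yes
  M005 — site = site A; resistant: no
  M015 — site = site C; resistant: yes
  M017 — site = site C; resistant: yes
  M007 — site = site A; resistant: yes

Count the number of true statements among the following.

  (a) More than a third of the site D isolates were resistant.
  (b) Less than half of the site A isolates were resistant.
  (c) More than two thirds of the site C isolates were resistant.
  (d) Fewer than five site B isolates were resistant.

(a) site D: |A| = 5, |A ∩ B| = 2; needs |A ∩ B| / |A| > 1/3 — true.
(b) site A: |A| = 6, |A ∩ B| = 2; needs |A ∩ B| < |A ∖ B| — true.
(c) site C: |A| = 7, |A ∩ B| = 5; needs |A ∩ B| / |A| > 2/3 — true.
(d) site B: |A| = 7, |A ∩ B| = 4; needs |A ∩ B| < 5 — true.

4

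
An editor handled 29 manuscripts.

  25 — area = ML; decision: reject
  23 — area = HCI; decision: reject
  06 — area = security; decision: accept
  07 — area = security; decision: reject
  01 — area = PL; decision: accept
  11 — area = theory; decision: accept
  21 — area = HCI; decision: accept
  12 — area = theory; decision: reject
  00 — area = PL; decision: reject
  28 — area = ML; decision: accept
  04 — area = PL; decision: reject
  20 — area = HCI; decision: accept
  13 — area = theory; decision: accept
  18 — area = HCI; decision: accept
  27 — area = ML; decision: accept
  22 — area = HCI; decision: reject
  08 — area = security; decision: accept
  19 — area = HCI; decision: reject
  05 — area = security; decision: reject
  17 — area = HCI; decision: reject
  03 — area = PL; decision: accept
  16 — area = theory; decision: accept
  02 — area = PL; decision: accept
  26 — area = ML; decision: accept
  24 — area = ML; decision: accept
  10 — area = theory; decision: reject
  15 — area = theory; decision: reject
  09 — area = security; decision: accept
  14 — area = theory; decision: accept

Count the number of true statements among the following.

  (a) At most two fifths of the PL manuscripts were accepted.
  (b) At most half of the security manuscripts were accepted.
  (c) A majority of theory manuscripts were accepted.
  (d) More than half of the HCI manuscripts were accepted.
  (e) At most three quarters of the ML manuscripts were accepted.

1

(a) PL: |A| = 5, |A ∩ B| = 3; needs |A ∩ B| / |A| ≤ 2/5 — false.
(b) security: |A| = 5, |A ∩ B| = 3; needs |A ∩ B| ≤ |A ∖ B| — false.
(c) theory: |A| = 7, |A ∩ B| = 4; needs |A ∩ B| > |A ∖ B| — true.
(d) HCI: |A| = 7, |A ∩ B| = 3; needs |A ∩ B| > |A ∖ B| — false.
(e) ML: |A| = 5, |A ∩ B| = 4; needs |A ∩ B| / |A| ≤ 3/4 — false.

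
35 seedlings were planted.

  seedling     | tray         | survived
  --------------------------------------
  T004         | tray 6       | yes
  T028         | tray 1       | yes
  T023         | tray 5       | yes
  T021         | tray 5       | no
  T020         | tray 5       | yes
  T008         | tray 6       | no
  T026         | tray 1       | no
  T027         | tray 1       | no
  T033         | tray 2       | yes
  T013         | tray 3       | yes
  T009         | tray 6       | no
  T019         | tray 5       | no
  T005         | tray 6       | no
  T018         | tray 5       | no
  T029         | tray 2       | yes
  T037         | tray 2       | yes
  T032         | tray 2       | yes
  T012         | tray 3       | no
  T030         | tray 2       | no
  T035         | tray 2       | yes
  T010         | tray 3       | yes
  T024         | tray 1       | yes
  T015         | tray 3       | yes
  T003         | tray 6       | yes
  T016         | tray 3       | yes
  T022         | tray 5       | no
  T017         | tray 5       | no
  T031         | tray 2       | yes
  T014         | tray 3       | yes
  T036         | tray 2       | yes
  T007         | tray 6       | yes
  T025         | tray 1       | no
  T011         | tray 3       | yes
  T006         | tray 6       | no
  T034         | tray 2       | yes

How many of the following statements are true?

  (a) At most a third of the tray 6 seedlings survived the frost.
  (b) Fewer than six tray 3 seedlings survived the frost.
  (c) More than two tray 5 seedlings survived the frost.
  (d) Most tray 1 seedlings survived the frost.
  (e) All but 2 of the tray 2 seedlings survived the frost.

(a) tray 6: |A| = 7, |A ∩ B| = 3; needs |A ∩ B| / |A| ≤ 1/3 — false.
(b) tray 3: |A| = 7, |A ∩ B| = 6; needs |A ∩ B| < 6 — false.
(c) tray 5: |A| = 7, |A ∩ B| = 2; needs |A ∩ B| > 2 — false.
(d) tray 1: |A| = 5, |A ∩ B| = 2; needs |A ∩ B| > |A ∖ B| — false.
(e) tray 2: |A| = 9, |A ∩ B| = 8; needs |A ∖ B| = 2 — false.

0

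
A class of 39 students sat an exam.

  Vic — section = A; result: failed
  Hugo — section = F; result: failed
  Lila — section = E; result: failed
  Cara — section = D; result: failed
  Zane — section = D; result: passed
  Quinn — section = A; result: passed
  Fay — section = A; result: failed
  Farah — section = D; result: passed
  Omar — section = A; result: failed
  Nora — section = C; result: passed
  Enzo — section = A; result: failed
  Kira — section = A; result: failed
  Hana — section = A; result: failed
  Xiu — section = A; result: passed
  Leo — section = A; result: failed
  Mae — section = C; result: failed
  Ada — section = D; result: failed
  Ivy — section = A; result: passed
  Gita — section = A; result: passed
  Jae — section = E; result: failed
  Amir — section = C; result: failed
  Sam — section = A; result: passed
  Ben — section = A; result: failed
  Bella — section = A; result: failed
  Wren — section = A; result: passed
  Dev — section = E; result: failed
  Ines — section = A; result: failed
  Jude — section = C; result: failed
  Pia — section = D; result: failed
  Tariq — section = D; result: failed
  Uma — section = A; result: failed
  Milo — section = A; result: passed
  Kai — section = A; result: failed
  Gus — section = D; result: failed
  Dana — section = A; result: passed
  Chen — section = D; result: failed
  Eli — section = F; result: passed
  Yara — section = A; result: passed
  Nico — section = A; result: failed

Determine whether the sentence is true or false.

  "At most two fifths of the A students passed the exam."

'At most two fifths of the A students passed the exam' holds iff |A ∩ B| / |A| ≤ 2/5.
|A| = 22, |A ∩ B| = 9, |A ∖ B| = 13.
|A ∩ B|/|A| = 9/22, so the statement is false.

False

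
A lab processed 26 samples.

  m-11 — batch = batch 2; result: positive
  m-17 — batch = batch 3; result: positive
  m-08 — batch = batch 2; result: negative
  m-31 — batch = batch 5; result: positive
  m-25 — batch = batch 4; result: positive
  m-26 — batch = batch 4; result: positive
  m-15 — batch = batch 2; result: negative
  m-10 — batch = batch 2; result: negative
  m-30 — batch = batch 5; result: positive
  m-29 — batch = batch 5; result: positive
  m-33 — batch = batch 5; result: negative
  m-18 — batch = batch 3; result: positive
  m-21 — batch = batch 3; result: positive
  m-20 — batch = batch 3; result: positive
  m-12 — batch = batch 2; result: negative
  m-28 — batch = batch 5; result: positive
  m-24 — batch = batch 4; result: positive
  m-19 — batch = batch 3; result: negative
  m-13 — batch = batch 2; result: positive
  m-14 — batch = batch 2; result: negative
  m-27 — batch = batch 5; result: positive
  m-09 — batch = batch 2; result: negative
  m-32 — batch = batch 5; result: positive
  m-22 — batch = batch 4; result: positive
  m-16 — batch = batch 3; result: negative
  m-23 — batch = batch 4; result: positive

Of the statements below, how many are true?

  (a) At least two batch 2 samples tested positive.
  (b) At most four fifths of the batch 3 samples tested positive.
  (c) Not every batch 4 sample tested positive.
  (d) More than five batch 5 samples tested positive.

3

(a) batch 2: |A| = 8, |A ∩ B| = 2; needs |A ∩ B| ≥ 2 — true.
(b) batch 3: |A| = 6, |A ∩ B| = 4; needs |A ∩ B| / |A| ≤ 4/5 — true.
(c) batch 4: |A| = 5, |A ∩ B| = 5; needs A ⊄ B (|A ∖ B| ≥ 1) — false.
(d) batch 5: |A| = 7, |A ∩ B| = 6; needs |A ∩ B| > 5 — true.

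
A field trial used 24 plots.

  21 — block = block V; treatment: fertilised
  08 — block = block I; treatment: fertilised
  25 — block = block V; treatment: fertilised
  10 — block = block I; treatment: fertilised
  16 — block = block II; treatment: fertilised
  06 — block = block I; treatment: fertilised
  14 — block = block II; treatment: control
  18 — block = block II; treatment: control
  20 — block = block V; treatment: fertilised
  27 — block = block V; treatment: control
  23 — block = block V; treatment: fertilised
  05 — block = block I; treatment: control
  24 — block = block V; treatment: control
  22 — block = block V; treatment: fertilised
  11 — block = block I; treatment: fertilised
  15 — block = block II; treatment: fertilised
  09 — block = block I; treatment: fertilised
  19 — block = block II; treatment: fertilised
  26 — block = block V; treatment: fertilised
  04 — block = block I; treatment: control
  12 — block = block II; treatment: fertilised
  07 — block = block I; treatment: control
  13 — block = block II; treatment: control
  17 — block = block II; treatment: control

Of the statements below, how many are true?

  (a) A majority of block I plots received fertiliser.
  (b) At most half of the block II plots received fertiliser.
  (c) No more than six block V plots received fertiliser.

(a) block I: |A| = 8, |A ∩ B| = 5; needs |A ∩ B| > |A ∖ B| — true.
(b) block II: |A| = 8, |A ∩ B| = 4; needs |A ∩ B| ≤ |A ∖ B| — true.
(c) block V: |A| = 8, |A ∩ B| = 6; needs |A ∩ B| ≤ 6 — true.

3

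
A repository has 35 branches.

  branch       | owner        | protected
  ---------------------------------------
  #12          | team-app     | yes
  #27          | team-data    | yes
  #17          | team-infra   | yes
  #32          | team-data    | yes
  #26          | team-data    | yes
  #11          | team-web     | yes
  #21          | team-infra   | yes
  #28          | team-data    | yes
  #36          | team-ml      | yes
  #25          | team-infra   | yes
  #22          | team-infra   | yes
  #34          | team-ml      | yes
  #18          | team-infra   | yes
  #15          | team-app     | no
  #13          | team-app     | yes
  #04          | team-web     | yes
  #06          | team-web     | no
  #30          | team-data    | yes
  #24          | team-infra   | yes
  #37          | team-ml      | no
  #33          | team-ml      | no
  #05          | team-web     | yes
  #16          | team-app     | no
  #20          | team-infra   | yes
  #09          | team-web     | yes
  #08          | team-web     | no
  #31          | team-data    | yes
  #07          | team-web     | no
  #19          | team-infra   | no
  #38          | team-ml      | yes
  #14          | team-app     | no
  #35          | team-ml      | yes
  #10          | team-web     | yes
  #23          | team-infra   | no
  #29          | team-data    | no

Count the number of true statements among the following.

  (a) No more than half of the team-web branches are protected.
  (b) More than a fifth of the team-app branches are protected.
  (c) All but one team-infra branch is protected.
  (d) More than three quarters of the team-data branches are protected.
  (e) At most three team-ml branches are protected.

2

(a) team-web: |A| = 8, |A ∩ B| = 5; needs |A ∩ B| ≤ |A ∖ B| — false.
(b) team-app: |A| = 5, |A ∩ B| = 2; needs |A ∩ B| / |A| > 1/5 — true.
(c) team-infra: |A| = 9, |A ∩ B| = 7; needs |A ∖ B| = 1 — false.
(d) team-data: |A| = 7, |A ∩ B| = 6; needs |A ∩ B| / |A| > 3/4 — true.
(e) team-ml: |A| = 6, |A ∩ B| = 4; needs |A ∩ B| ≤ 3 — false.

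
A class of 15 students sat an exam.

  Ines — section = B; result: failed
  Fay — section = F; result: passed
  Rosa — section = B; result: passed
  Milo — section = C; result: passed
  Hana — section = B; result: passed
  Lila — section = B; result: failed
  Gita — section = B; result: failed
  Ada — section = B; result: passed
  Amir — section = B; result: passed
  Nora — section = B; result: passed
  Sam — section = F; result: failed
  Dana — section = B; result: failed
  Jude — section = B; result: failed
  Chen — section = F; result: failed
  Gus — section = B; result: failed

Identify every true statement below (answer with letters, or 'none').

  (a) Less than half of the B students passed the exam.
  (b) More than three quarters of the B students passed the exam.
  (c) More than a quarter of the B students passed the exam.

|A| = 11, |A ∩ B| = 5, |A ∖ B| = 6.
(a) |A ∩ B| < |A ∖ B|: holds.
(b) |A ∩ B| / |A| > 3/4: fails.
(c) |A ∩ B| / |A| > 1/4: holds.

(a), (c)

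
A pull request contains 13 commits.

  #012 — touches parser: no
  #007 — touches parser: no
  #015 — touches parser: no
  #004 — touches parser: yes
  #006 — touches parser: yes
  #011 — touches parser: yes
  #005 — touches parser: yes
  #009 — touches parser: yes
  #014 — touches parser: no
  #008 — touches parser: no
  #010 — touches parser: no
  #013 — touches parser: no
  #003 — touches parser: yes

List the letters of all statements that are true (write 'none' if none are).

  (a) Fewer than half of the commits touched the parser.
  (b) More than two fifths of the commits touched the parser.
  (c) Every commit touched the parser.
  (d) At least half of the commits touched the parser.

(a), (b)

|A| = 13, |A ∩ B| = 6, |A ∖ B| = 7.
(a) |A ∩ B| < |A ∖ B|: holds.
(b) |A ∩ B| / |A| > 2/5: holds.
(c) A ⊆ B, i.e. every element of A is in B (|A ∖ B| = 0): fails.
(d) |A ∩ B| ≥ |A ∖ B|: fails.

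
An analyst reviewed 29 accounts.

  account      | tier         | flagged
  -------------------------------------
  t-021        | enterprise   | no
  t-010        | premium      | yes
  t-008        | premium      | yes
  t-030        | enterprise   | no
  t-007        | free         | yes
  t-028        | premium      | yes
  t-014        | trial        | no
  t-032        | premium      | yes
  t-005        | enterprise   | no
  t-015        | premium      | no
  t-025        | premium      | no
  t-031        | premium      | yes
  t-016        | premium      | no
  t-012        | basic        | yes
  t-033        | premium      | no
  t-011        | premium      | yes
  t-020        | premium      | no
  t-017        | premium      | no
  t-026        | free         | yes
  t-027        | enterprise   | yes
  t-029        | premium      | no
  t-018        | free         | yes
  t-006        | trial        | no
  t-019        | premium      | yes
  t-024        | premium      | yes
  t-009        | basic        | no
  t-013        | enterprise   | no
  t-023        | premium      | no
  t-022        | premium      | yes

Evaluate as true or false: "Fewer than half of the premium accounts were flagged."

Truth condition: |A ∩ B| < |A ∖ B|.
|A| = 17, |A ∩ B| = 9, |A ∖ B| = 8.
9 > 8, so the statement is false.

False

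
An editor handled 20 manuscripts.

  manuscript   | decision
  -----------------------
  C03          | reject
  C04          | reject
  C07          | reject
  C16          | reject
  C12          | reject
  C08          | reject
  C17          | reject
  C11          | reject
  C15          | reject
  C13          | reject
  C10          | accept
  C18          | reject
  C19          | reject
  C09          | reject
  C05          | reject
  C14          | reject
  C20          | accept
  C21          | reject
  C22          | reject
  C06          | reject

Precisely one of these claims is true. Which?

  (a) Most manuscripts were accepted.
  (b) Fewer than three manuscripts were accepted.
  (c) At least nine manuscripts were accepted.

|A| = 20, |A ∩ B| = 2, |A ∖ B| = 18.
(a) requires |A ∩ B| > |A ∖ B|: false.
(b) requires |A ∩ B| < 3: true.
(c) requires |A ∩ B| ≥ 9: false.

(b)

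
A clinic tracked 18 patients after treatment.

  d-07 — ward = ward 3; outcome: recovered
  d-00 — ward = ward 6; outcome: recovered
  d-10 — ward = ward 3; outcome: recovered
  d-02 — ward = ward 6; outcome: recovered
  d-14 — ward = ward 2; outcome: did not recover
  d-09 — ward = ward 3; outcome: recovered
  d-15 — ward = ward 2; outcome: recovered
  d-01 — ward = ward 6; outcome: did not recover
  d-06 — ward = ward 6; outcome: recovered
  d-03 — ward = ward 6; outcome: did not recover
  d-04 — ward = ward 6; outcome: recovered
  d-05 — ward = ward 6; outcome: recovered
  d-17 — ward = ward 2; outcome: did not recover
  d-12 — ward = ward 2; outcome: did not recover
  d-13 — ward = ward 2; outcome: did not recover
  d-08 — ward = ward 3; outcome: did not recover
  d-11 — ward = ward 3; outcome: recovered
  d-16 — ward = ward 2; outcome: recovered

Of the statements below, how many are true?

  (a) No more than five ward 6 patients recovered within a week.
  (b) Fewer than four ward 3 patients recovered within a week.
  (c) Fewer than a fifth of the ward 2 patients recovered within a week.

(a) ward 6: |A| = 7, |A ∩ B| = 5; needs |A ∩ B| ≤ 5 — true.
(b) ward 3: |A| = 5, |A ∩ B| = 4; needs |A ∩ B| < 4 — false.
(c) ward 2: |A| = 6, |A ∩ B| = 2; needs |A ∩ B| / |A| < 1/5 — false.

1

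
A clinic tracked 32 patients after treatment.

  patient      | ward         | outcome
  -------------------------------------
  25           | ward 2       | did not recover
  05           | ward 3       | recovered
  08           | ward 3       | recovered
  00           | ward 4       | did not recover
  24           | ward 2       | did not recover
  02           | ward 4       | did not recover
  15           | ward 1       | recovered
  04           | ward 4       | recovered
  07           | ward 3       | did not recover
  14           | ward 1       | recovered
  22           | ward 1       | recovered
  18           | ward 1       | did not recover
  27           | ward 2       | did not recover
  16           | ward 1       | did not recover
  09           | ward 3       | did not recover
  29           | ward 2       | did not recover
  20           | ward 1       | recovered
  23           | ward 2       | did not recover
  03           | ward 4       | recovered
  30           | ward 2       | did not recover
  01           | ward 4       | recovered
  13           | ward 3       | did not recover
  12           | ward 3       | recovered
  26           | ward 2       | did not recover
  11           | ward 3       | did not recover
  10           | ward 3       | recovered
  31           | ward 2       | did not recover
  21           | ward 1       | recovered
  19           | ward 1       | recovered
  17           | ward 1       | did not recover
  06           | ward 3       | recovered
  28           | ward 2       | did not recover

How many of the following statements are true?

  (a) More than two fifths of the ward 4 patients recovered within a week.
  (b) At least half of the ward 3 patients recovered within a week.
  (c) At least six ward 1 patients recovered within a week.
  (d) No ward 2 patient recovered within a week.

(a) ward 4: |A| = 5, |A ∩ B| = 3; needs |A ∩ B| / |A| > 2/5 — true.
(b) ward 3: |A| = 9, |A ∩ B| = 5; needs |A ∩ B| ≥ |A ∖ B| — true.
(c) ward 1: |A| = 9, |A ∩ B| = 6; needs |A ∩ B| ≥ 6 — true.
(d) ward 2: |A| = 9, |A ∩ B| = 0; needs A ∩ B = ∅ (|A ∩ B| = 0) — true.

4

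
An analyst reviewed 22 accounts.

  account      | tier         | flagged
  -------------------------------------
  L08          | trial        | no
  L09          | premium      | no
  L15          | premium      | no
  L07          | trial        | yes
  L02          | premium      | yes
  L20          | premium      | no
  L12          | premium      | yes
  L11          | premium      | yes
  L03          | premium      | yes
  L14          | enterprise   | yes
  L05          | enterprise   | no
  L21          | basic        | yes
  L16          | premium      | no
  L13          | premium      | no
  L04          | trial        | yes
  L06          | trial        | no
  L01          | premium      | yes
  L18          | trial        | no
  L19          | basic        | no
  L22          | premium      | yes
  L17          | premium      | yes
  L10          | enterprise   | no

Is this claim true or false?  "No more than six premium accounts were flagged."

False

The determiner here denotes the relation: |A ∩ B| ≤ 6.
A (the restrictor) = {L09, L15, L02, L20, L12, L11, L03, L16, L13, L01, L22, L17}, |A| = 12.
A ∩ B = {L02, L12, L11, L03, L01, L22, L17}, so |A ∩ B| = 7.
|A ∩ B| = 7, so the statement is false.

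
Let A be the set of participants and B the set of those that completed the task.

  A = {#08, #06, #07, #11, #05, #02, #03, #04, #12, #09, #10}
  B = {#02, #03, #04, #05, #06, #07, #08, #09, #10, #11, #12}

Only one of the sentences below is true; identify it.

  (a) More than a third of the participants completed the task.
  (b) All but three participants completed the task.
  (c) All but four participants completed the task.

(a)

|A| = 11, |A ∩ B| = 11, |A ∖ B| = 0.
(a) requires |A ∩ B| / |A| > 1/3: true.
(b) requires |A ∖ B| = 3: false.
(c) requires |A ∖ B| = 4: false.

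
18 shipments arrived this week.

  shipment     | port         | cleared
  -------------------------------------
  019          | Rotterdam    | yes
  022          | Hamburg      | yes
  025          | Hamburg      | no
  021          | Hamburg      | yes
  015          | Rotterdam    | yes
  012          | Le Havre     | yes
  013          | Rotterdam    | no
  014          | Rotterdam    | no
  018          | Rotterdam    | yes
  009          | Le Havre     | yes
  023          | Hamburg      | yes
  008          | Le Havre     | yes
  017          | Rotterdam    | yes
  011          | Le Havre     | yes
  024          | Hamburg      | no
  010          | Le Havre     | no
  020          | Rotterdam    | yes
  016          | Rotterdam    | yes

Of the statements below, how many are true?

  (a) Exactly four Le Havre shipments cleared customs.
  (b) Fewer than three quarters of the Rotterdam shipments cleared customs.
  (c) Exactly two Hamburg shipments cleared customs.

1

(a) Le Havre: |A| = 5, |A ∩ B| = 4; needs |A ∩ B| = 4 — true.
(b) Rotterdam: |A| = 8, |A ∩ B| = 6; needs |A ∩ B| / |A| < 3/4 — false.
(c) Hamburg: |A| = 5, |A ∩ B| = 3; needs |A ∩ B| = 2 — false.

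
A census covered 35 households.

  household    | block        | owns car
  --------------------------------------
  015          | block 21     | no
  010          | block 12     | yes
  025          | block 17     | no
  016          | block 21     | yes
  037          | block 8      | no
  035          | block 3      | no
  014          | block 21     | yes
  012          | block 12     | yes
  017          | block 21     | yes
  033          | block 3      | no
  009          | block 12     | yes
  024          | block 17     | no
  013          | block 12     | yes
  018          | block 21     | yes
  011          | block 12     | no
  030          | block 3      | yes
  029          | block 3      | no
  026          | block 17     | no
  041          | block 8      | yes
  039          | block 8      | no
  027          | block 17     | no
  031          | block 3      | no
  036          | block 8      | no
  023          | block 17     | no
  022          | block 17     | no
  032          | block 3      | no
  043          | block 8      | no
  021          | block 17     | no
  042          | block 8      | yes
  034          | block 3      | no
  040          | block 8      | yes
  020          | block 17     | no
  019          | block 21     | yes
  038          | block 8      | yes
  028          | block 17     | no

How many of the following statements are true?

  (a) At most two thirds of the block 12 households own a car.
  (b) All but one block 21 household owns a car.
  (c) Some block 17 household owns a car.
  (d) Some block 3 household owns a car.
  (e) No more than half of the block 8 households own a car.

3

(a) block 12: |A| = 5, |A ∩ B| = 4; needs |A ∩ B| / |A| ≤ 2/3 — false.
(b) block 21: |A| = 6, |A ∩ B| = 5; needs |A ∖ B| = 1 — true.
(c) block 17: |A| = 9, |A ∩ B| = 0; needs A ∩ B ≠ ∅ (|A ∩ B| ≥ 1) — false.
(d) block 3: |A| = 7, |A ∩ B| = 1; needs A ∩ B ≠ ∅ (|A ∩ B| ≥ 1) — true.
(e) block 8: |A| = 8, |A ∩ B| = 4; needs |A ∩ B| ≤ |A ∖ B| — true.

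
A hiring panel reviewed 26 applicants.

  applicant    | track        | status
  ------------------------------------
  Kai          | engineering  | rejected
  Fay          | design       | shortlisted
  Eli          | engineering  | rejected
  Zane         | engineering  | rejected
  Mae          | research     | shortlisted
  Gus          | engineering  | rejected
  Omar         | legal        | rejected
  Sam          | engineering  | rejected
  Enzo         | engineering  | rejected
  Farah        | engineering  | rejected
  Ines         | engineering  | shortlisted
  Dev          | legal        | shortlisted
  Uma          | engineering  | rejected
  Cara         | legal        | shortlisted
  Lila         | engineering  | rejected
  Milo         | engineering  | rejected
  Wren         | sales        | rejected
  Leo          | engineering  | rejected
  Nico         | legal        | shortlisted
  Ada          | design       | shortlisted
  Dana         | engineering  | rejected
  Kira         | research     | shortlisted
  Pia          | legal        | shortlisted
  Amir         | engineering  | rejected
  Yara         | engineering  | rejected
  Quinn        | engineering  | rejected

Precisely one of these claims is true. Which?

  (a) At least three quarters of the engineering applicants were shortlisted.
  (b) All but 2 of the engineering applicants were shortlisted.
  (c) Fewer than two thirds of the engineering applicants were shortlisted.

|A| = 16, |A ∩ B| = 1, |A ∖ B| = 15.
(a) requires |A ∩ B| / |A| ≥ 3/4: false.
(b) requires |A ∖ B| = 2: false.
(c) requires |A ∩ B| / |A| < 2/3: true.

(c)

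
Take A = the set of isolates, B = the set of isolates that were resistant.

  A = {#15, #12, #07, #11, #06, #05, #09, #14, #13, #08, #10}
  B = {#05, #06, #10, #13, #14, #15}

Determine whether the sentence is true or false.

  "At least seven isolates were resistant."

False

Truth condition: |A ∩ B| ≥ 7.
A (the restrictor) = {#15, #12, #07, #11, #06, #05, #09, #14, #13, #08, #10}, |A| = 11.
A ∩ B = {#15, #06, #05, #14, #13, #10}, so |A ∩ B| = 6.
|A ∩ B| = 6, so the statement is false.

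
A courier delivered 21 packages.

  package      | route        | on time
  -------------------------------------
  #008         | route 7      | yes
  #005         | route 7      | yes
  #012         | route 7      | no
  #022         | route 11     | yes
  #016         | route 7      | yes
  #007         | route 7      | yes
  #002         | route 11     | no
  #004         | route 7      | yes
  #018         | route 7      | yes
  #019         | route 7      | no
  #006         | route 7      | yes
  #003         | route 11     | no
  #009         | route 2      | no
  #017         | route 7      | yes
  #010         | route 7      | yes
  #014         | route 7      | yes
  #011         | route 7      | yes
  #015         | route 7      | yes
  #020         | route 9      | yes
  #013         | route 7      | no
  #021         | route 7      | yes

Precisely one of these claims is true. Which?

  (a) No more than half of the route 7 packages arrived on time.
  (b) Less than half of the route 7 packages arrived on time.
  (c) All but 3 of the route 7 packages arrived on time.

|A| = 16, |A ∩ B| = 13, |A ∖ B| = 3.
(a) requires |A ∩ B| ≤ |A ∖ B|: false.
(b) requires |A ∩ B| < |A ∖ B|: false.
(c) requires |A ∖ B| = 3: true.

(c)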